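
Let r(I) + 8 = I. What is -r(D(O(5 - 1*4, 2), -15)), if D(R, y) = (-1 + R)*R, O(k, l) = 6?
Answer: -22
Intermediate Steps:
D(R, y) = R*(-1 + R)
r(I) = -8 + I
-r(D(O(5 - 1*4, 2), -15)) = -(-8 + 6*(-1 + 6)) = -(-8 + 6*5) = -(-8 + 30) = -1*22 = -22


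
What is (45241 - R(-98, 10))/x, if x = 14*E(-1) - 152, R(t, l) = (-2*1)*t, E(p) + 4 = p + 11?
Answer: -45045/68 ≈ -662.43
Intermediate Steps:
E(p) = 7 + p (E(p) = -4 + (p + 11) = -4 + (11 + p) = 7 + p)
R(t, l) = -2*t
x = -68 (x = 14*(7 - 1) - 152 = 14*6 - 152 = 84 - 152 = -68)
(45241 - R(-98, 10))/x = (45241 - (-2)*(-98))/(-68) = (45241 - 1*196)*(-1/68) = (45241 - 196)*(-1/68) = 45045*(-1/68) = -45045/68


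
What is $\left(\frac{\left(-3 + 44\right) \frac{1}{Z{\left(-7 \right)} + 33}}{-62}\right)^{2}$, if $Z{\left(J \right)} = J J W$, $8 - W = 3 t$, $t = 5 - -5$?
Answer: $\frac{1681}{4197744100} \approx 4.0045 \cdot 10^{-7}$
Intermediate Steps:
$t = 10$ ($t = 5 + 5 = 10$)
$W = -22$ ($W = 8 - 3 \cdot 10 = 8 - 30 = -22$)
$Z{\left(J \right)} = - 22 J^{2}$ ($Z{\left(J \right)} = J J \left(-22\right) = J^{2} \left(-22\right) = - 22 J^{2}$)
$\left(\frac{\left(-3 + 44\right) \frac{1}{Z{\left(-7 \right)} + 33}}{-62}\right)^{2} = \left(\frac{\left(-3 + 44\right) \frac{1}{- 22 \left(-7\right)^{2} + 33}}{-62}\right)^{2} = \left(\frac{41}{\left(-22\right) 49 + 33} \left(- \frac{1}{62}\right)\right)^{2} = \left(\frac{41}{-1078 + 33} \left(- \frac{1}{62}\right)\right)^{2} = \left(\frac{41}{-1045} \left(- \frac{1}{62}\right)\right)^{2} = \left(41 \left(- \frac{1}{1045}\right) \left(- \frac{1}{62}\right)\right)^{2} = \left(\left(- \frac{41}{1045}\right) \left(- \frac{1}{62}\right)\right)^{2} = \left(\frac{41}{64790}\right)^{2} = \frac{1681}{4197744100}$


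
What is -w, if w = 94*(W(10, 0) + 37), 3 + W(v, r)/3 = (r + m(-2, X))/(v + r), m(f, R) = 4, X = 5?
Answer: -13724/5 ≈ -2744.8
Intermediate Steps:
W(v, r) = -9 + 3*(4 + r)/(r + v) (W(v, r) = -9 + 3*((r + 4)/(v + r)) = -9 + 3*((4 + r)/(r + v)) = -9 + 3*(4 + r)/(r + v))
w = 13724/5 (w = 94*(3*(4 - 3*10 - 2*0)/(0 + 10) + 37) = 94*(3*(4 - 30 + 0)/10 + 37) = 94*(3*(⅒)*(-26) + 37) = 94*(-39/5 + 37) = 94*(146/5) = 13724/5 ≈ 2744.8)
-w = -1*13724/5 = -13724/5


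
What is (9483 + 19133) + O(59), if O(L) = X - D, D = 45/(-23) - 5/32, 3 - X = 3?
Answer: 21062931/736 ≈ 28618.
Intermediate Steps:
X = 0 (X = 3 - 1*3 = 3 - 3 = 0)
D = -1555/736 (D = 45*(-1/23) - 5*1/32 = -45/23 - 5/32 = -1555/736 ≈ -2.1128)
O(L) = 1555/736 (O(L) = 0 - 1*(-1555/736) = 0 + 1555/736 = 1555/736)
(9483 + 19133) + O(59) = (9483 + 19133) + 1555/736 = 28616 + 1555/736 = 21062931/736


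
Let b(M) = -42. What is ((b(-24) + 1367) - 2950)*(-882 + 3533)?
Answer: -4307875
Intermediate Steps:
((b(-24) + 1367) - 2950)*(-882 + 3533) = ((-42 + 1367) - 2950)*(-882 + 3533) = (1325 - 2950)*2651 = -1625*2651 = -4307875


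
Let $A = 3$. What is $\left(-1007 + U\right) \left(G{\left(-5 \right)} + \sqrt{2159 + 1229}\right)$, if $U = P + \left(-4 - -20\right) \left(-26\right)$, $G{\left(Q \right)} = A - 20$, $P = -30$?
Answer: $24701 - 31966 \sqrt{7} \approx -59873.0$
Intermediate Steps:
$G{\left(Q \right)} = -17$ ($G{\left(Q \right)} = 3 - 20 = -17$)
$U = -446$ ($U = -30 + \left(-4 - -20\right) \left(-26\right) = -30 + \left(-4 + 20\right) \left(-26\right) = -30 + 16 \left(-26\right) = -30 - 416 = -446$)
$\left(-1007 + U\right) \left(G{\left(-5 \right)} + \sqrt{2159 + 1229}\right) = \left(-1007 - 446\right) \left(-17 + \sqrt{2159 + 1229}\right) = - 1453 \left(-17 + \sqrt{3388}\right) = - 1453 \left(-17 + 22 \sqrt{7}\right) = 24701 - 31966 \sqrt{7}$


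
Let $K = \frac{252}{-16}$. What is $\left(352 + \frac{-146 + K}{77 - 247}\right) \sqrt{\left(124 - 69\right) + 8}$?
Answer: $\frac{720021 \sqrt{7}}{680} \approx 2801.5$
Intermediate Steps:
$K = - \frac{63}{4}$ ($K = 252 \left(- \frac{1}{16}\right) = - \frac{63}{4} \approx -15.75$)
$\left(352 + \frac{-146 + K}{77 - 247}\right) \sqrt{\left(124 - 69\right) + 8} = \left(352 + \frac{-146 - \frac{63}{4}}{77 - 247}\right) \sqrt{\left(124 - 69\right) + 8} = \left(352 - \frac{647}{4 \left(-170\right)}\right) \sqrt{\left(124 - 69\right) + 8} = \left(352 - - \frac{647}{680}\right) \sqrt{55 + 8} = \left(352 + \frac{647}{680}\right) \sqrt{63} = \frac{240007 \cdot 3 \sqrt{7}}{680} = \frac{720021 \sqrt{7}}{680}$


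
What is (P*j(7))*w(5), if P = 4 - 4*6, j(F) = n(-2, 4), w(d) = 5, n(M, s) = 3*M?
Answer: 600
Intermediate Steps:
j(F) = -6 (j(F) = 3*(-2) = -6)
P = -20 (P = 4 - 24 = -20)
(P*j(7))*w(5) = -20*(-6)*5 = 120*5 = 600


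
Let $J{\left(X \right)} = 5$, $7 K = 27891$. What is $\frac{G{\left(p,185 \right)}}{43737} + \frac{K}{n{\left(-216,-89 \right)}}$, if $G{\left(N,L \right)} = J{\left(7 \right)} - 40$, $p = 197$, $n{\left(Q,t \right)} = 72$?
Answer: $\frac{135539003}{2449272} \approx 55.339$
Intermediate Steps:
$K = \frac{27891}{7}$ ($K = \frac{1}{7} \cdot 27891 = \frac{27891}{7} \approx 3984.4$)
$G{\left(N,L \right)} = -35$ ($G{\left(N,L \right)} = 5 - 40 = -35$)
$\frac{G{\left(p,185 \right)}}{43737} + \frac{K}{n{\left(-216,-89 \right)}} = - \frac{35}{43737} + \frac{27891}{7 \cdot 72} = \left(-35\right) \frac{1}{43737} + \frac{27891}{7} \cdot \frac{1}{72} = - \frac{35}{43737} + \frac{3099}{56} = \frac{135539003}{2449272}$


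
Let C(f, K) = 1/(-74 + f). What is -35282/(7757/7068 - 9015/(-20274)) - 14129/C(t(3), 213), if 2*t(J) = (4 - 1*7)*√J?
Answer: 1584111802/1549 + 42387*√3/2 ≈ 1.0594e+6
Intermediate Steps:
t(J) = -3*√J/2 (t(J) = ((4 - 1*7)*√J)/2 = ((4 - 7)*√J)/2 = (-3*√J)/2 = -3*√J/2)
-35282/(7757/7068 - 9015/(-20274)) - 14129/C(t(3), 213) = -35282/(7757/7068 - 9015/(-20274)) - (-1045546 - 42387*√3/2) = -35282/(7757*(1/7068) - 9015*(-1/20274)) - 14129*(-74 - 3*√3/2) = -35282/(7757/7068 + 3005/6758) + (1045546 + 42387*√3/2) = -35282/1188083/770412 + (1045546 + 42387*√3/2) = -35282*770412/1188083 + (1045546 + 42387*√3/2) = -35438952/1549 + (1045546 + 42387*√3/2) = 1584111802/1549 + 42387*√3/2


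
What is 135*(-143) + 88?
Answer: -19217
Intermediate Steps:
135*(-143) + 88 = -19305 + 88 = -19217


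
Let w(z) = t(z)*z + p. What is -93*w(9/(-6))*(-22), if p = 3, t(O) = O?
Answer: 21483/2 ≈ 10742.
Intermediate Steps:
w(z) = 3 + z² (w(z) = z*z + 3 = z² + 3 = 3 + z²)
-93*w(9/(-6))*(-22) = -93*(3 + (9/(-6))²)*(-22) = -93*(3 + (9*(-⅙))²)*(-22) = -93*(3 + (-3/2)²)*(-22) = -93*(3 + 9/4)*(-22) = -93*21/4*(-22) = -1953/4*(-22) = 21483/2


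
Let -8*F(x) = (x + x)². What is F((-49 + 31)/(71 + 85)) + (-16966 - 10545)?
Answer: -37194881/1352 ≈ -27511.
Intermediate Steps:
F(x) = -x²/2 (F(x) = -(x + x)²/8 = -4*x²/8 = -x²/2)
F((-49 + 31)/(71 + 85)) + (-16966 - 10545) = -(-49 + 31)²/(71 + 85)²/2 + (-16966 - 10545) = -(-18/156)²/2 - 27511 = -(-18*1/156)²/2 - 27511 = -(-3/26)²/2 - 27511 = -½*9/676 - 27511 = -9/1352 - 27511 = -37194881/1352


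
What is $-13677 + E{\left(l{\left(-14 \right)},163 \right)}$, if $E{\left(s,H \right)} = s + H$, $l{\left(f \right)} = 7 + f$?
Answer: $-13521$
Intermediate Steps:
$E{\left(s,H \right)} = H + s$
$-13677 + E{\left(l{\left(-14 \right)},163 \right)} = -13677 + \left(163 + \left(7 - 14\right)\right) = -13677 + \left(163 - 7\right) = -13677 + 156 = -13521$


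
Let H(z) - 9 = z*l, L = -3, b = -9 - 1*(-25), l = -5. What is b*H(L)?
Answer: 384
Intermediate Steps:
b = 16 (b = -9 + 25 = 16)
H(z) = 9 - 5*z (H(z) = 9 + z*(-5) = 9 - 5*z)
b*H(L) = 16*(9 - 5*(-3)) = 16*(9 + 15) = 16*24 = 384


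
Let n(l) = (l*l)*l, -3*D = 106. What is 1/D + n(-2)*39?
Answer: -33075/106 ≈ -312.03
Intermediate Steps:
D = -106/3 (D = -⅓*106 = -106/3 ≈ -35.333)
n(l) = l³ (n(l) = l²*l = l³)
1/D + n(-2)*39 = 1/(-106/3) + (-2)³*39 = -3/106 - 8*39 = -3/106 - 312 = -33075/106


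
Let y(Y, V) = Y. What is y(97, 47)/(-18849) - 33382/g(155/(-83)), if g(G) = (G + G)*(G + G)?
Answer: -2167343712701/905694450 ≈ -2393.0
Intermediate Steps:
g(G) = 4*G² (g(G) = (2*G)*(2*G) = 4*G²)
y(97, 47)/(-18849) - 33382/g(155/(-83)) = 97/(-18849) - 33382/(4*(155/(-83))²) = 97*(-1/18849) - 33382/(4*(155*(-1/83))²) = -97/18849 - 33382/(4*(-155/83)²) = -97/18849 - 33382/(4*(24025/6889)) = -97/18849 - 33382/96100/6889 = -97/18849 - 33382*6889/96100 = -97/18849 - 114984299/48050 = -2167343712701/905694450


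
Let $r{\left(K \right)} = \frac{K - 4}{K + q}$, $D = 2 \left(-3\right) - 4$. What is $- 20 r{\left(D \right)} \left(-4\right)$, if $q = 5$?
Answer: $224$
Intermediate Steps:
$D = -10$ ($D = -6 - 4 = -10$)
$r{\left(K \right)} = \frac{-4 + K}{5 + K}$ ($r{\left(K \right)} = \frac{K - 4}{K + 5} = \frac{-4 + K}{5 + K}$)
$- 20 r{\left(D \right)} \left(-4\right) = - 20 \frac{-4 - 10}{5 - 10} \left(-4\right) = - 20 \frac{1}{-5} \left(-14\right) \left(-4\right) = - 20 \left(\left(- \frac{1}{5}\right) \left(-14\right)\right) \left(-4\right) = \left(-20\right) \frac{14}{5} \left(-4\right) = \left(-56\right) \left(-4\right) = 224$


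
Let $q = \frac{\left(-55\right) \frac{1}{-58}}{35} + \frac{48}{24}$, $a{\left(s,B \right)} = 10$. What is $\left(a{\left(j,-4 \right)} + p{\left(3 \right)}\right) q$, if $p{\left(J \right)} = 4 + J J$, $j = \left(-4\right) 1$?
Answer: $\frac{18929}{406} \approx 46.623$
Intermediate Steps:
$j = -4$
$p{\left(J \right)} = 4 + J^{2}$
$q = \frac{823}{406}$ ($q = \left(-55\right) \left(- \frac{1}{58}\right) \frac{1}{35} + 48 \cdot \frac{1}{24} = \frac{55}{58} \cdot \frac{1}{35} + 2 = \frac{11}{406} + 2 = \frac{823}{406} \approx 2.0271$)
$\left(a{\left(j,-4 \right)} + p{\left(3 \right)}\right) q = \left(10 + \left(4 + 3^{2}\right)\right) \frac{823}{406} = \left(10 + \left(4 + 9\right)\right) \frac{823}{406} = \left(10 + 13\right) \frac{823}{406} = 23 \cdot \frac{823}{406} = \frac{18929}{406}$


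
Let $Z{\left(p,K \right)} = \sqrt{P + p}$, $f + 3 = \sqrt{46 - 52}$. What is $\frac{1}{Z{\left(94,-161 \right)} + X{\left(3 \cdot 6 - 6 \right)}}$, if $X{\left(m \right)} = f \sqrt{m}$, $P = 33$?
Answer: $\frac{1}{\sqrt{127} - 2 \sqrt{3} \left(3 - i \sqrt{6}\right)} \approx 0.012053 - 0.11661 i$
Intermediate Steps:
$f = -3 + i \sqrt{6}$ ($f = -3 + \sqrt{46 - 52} = -3 + \sqrt{-6} = -3 + i \sqrt{6} \approx -3.0 + 2.4495 i$)
$X{\left(m \right)} = \sqrt{m} \left(-3 + i \sqrt{6}\right)$ ($X{\left(m \right)} = \left(-3 + i \sqrt{6}\right) \sqrt{m} = \sqrt{m} \left(-3 + i \sqrt{6}\right)$)
$Z{\left(p,K \right)} = \sqrt{33 + p}$
$\frac{1}{Z{\left(94,-161 \right)} + X{\left(3 \cdot 6 - 6 \right)}} = \frac{1}{\sqrt{33 + 94} + \sqrt{3 \cdot 6 - 6} \left(-3 + i \sqrt{6}\right)} = \frac{1}{\sqrt{127} + \sqrt{18 - 6} \left(-3 + i \sqrt{6}\right)} = \frac{1}{\sqrt{127} + \sqrt{12} \left(-3 + i \sqrt{6}\right)} = \frac{1}{\sqrt{127} + 2 \sqrt{3} \left(-3 + i \sqrt{6}\right)}$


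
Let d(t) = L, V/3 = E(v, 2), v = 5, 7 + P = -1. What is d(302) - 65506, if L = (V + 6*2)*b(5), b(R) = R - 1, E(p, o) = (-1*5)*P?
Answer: -64978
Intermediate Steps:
P = -8 (P = -7 - 1 = -8)
E(p, o) = 40 (E(p, o) = -1*5*(-8) = -5*(-8) = 40)
V = 120 (V = 3*40 = 120)
b(R) = -1 + R
L = 528 (L = (120 + 6*2)*(-1 + 5) = (120 + 12)*4 = 132*4 = 528)
d(t) = 528
d(302) - 65506 = 528 - 65506 = -64978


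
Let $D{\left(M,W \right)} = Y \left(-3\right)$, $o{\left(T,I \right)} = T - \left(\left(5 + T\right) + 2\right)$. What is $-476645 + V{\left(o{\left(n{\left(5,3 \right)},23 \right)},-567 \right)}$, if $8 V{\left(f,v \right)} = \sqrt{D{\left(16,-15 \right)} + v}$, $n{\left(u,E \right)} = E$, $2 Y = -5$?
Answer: $-476645 + \frac{i \sqrt{2238}}{16} \approx -4.7665 \cdot 10^{5} + 2.9567 i$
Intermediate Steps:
$Y = - \frac{5}{2}$ ($Y = \frac{1}{2} \left(-5\right) = - \frac{5}{2} \approx -2.5$)
$o{\left(T,I \right)} = -7$ ($o{\left(T,I \right)} = T - \left(7 + T\right) = -7$)
$D{\left(M,W \right)} = \frac{15}{2}$ ($D{\left(M,W \right)} = \left(- \frac{5}{2}\right) \left(-3\right) = \frac{15}{2}$)
$V{\left(f,v \right)} = \frac{\sqrt{\frac{15}{2} + v}}{8}$
$-476645 + V{\left(o{\left(n{\left(5,3 \right)},23 \right)},-567 \right)} = -476645 + \frac{\sqrt{30 + 4 \left(-567\right)}}{16} = -476645 + \frac{\sqrt{30 - 2268}}{16} = -476645 + \frac{\sqrt{-2238}}{16} = -476645 + \frac{i \sqrt{2238}}{16}$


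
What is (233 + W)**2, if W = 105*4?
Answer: 426409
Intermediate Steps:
W = 420
(233 + W)**2 = (233 + 420)**2 = 653**2 = 426409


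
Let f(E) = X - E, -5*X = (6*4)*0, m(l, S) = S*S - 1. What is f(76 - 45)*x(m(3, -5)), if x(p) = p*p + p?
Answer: -18600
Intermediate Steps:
m(l, S) = -1 + S² (m(l, S) = S² - 1 = -1 + S²)
X = 0 (X = -6*4*0/5 = -24*0/5 = -⅕*0 = 0)
x(p) = p + p² (x(p) = p² + p = p + p²)
f(E) = -E (f(E) = 0 - E = -E)
f(76 - 45)*x(m(3, -5)) = (-(76 - 45))*((-1 + (-5)²)*(1 + (-1 + (-5)²))) = (-1*31)*((-1 + 25)*(1 + (-1 + 25))) = -744*(1 + 24) = -744*25 = -31*600 = -18600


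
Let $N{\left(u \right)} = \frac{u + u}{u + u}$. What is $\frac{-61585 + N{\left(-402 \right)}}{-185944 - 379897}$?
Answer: $\frac{61584}{565841} \approx 0.10884$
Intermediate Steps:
$N{\left(u \right)} = 1$ ($N{\left(u \right)} = \frac{2 u}{2 u} = 2 u \frac{1}{2 u} = 1$)
$\frac{-61585 + N{\left(-402 \right)}}{-185944 - 379897} = \frac{-61585 + 1}{-185944 - 379897} = - \frac{61584}{-565841} = \left(-61584\right) \left(- \frac{1}{565841}\right) = \frac{61584}{565841}$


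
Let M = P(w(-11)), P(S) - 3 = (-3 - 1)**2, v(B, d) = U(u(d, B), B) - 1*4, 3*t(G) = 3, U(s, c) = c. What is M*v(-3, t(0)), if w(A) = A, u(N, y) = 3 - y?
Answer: -133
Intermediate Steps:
t(G) = 1 (t(G) = (1/3)*3 = 1)
v(B, d) = -4 + B (v(B, d) = B - 1*4 = B - 4 = -4 + B)
P(S) = 19 (P(S) = 3 + (-3 - 1)**2 = 3 + (-4)**2 = 3 + 16 = 19)
M = 19
M*v(-3, t(0)) = 19*(-4 - 3) = 19*(-7) = -133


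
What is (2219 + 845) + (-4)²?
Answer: 3080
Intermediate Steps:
(2219 + 845) + (-4)² = 3064 + 16 = 3080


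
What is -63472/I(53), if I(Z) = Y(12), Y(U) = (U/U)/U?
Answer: -761664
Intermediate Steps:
Y(U) = 1/U
I(Z) = 1/12
-63472/I(53) = -63472/1/12 = -63472*12 = -761664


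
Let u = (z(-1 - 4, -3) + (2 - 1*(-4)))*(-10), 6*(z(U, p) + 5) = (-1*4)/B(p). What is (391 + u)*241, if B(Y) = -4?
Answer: 274258/3 ≈ 91419.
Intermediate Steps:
z(U, p) = -29/6 (z(U, p) = -5 + (-1*4/(-4))/6 = -5 + (-4*(-¼))/6 = -5 + (⅙)*1 = -5 + ⅙ = -29/6)
u = -35/3 (u = (-29/6 + (2 - 1*(-4)))*(-10) = (-29/6 + (2 + 4))*(-10) = (-29/6 + 6)*(-10) = (7/6)*(-10) = -35/3 ≈ -11.667)
(391 + u)*241 = (391 - 35/3)*241 = (1138/3)*241 = 274258/3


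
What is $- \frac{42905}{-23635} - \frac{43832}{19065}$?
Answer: $- \frac{43597099}{90120255} \approx -0.48377$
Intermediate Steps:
$- \frac{42905}{-23635} - \frac{43832}{19065} = \left(-42905\right) \left(- \frac{1}{23635}\right) - \frac{43832}{19065} = \frac{8581}{4727} - \frac{43832}{19065} = - \frac{43597099}{90120255}$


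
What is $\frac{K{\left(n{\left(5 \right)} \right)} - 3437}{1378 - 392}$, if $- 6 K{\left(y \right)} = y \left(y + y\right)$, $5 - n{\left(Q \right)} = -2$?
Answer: $- \frac{5180}{1479} \approx -3.5024$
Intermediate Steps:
$n{\left(Q \right)} = 7$ ($n{\left(Q \right)} = 5 - -2 = 5 + 2 = 7$)
$K{\left(y \right)} = - \frac{y^{2}}{3}$ ($K{\left(y \right)} = - \frac{y \left(y + y\right)}{6} = - \frac{y 2 y}{6} = - \frac{2 y^{2}}{6} = - \frac{y^{2}}{3}$)
$\frac{K{\left(n{\left(5 \right)} \right)} - 3437}{1378 - 392} = \frac{- \frac{7^{2}}{3} - 3437}{1378 - 392} = \frac{\left(- \frac{1}{3}\right) 49 - 3437}{1378 - 392} = \frac{- \frac{49}{3} - 3437}{986} = \left(- \frac{10360}{3}\right) \frac{1}{986} = - \frac{5180}{1479}$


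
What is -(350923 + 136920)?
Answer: -487843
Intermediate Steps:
-(350923 + 136920) = -1*487843 = -487843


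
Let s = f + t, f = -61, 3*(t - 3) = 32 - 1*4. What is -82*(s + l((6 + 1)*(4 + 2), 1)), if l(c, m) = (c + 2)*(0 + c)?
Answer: -442636/3 ≈ -1.4755e+5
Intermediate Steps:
t = 37/3 (t = 3 + (32 - 1*4)/3 = 3 + (32 - 4)/3 = 3 + (⅓)*28 = 3 + 28/3 = 37/3 ≈ 12.333)
l(c, m) = c*(2 + c) (l(c, m) = (2 + c)*c = c*(2 + c))
s = -146/3 (s = -61 + 37/3 = -146/3 ≈ -48.667)
-82*(s + l((6 + 1)*(4 + 2), 1)) = -82*(-146/3 + ((6 + 1)*(4 + 2))*(2 + (6 + 1)*(4 + 2))) = -82*(-146/3 + (7*6)*(2 + 7*6)) = -82*(-146/3 + 42*(2 + 42)) = -82*(-146/3 + 42*44) = -82*(-146/3 + 1848) = -82*5398/3 = -442636/3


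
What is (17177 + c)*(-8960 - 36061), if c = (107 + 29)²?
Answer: -1606034133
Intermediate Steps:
c = 18496 (c = 136² = 18496)
(17177 + c)*(-8960 - 36061) = (17177 + 18496)*(-8960 - 36061) = 35673*(-45021) = -1606034133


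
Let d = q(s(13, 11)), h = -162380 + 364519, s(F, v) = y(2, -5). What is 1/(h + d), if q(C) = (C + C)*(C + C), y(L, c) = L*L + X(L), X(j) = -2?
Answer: 1/202155 ≈ 4.9467e-6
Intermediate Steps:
y(L, c) = -2 + L² (y(L, c) = L*L - 2 = L² - 2 = -2 + L²)
s(F, v) = 2 (s(F, v) = -2 + 2² = -2 + 4 = 2)
q(C) = 4*C² (q(C) = (2*C)*(2*C) = 4*C²)
h = 202139
d = 16 (d = 4*2² = 4*4 = 16)
1/(h + d) = 1/(202139 + 16) = 1/202155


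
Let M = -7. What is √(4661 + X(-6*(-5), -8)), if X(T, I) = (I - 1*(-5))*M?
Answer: √4682 ≈ 68.425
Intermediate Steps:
X(T, I) = -35 - 7*I (X(T, I) = (I - 1*(-5))*(-7) = (I + 5)*(-7) = (5 + I)*(-7) = -35 - 7*I)
√(4661 + X(-6*(-5), -8)) = √(4661 + (-35 - 7*(-8))) = √(4661 + (-35 + 56)) = √(4661 + 21) = √4682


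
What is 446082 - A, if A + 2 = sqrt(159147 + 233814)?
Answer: 446084 - sqrt(392961) ≈ 4.4546e+5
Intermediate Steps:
A = -2 + sqrt(392961) (A = -2 + sqrt(159147 + 233814) = -2 + sqrt(392961) ≈ 624.87)
446082 - A = 446082 - (-2 + sqrt(392961)) = 446082 + (2 - sqrt(392961)) = 446084 - sqrt(392961)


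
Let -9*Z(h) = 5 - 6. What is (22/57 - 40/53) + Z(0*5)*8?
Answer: 4714/9063 ≈ 0.52014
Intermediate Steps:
Z(h) = ⅑ (Z(h) = -(5 - 6)/9 = -⅑*(-1) = ⅑)
(22/57 - 40/53) + Z(0*5)*8 = (22/57 - 40/53) + (⅑)*8 = (22*(1/57) - 40*1/53) + 8/9 = (22/57 - 40/53) + 8/9 = -1114/3021 + 8/9 = 4714/9063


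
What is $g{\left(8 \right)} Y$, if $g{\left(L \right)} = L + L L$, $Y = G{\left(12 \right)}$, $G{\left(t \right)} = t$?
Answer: $864$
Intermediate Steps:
$Y = 12$
$g{\left(L \right)} = L + L^{2}$
$g{\left(8 \right)} Y = 8 \left(1 + 8\right) 12 = 8 \cdot 9 \cdot 12 = 72 \cdot 12 = 864$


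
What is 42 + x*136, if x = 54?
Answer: 7386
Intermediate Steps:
42 + x*136 = 42 + 54*136 = 42 + 7344 = 7386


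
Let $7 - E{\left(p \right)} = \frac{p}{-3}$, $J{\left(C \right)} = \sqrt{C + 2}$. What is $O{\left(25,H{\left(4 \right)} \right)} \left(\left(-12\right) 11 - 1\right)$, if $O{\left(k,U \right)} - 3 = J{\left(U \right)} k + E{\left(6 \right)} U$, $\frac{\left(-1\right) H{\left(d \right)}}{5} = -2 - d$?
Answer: $-36309 - 13300 \sqrt{2} \approx -55118.0$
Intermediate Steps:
$J{\left(C \right)} = \sqrt{2 + C}$
$E{\left(p \right)} = 7 + \frac{p}{3}$ ($E{\left(p \right)} = 7 - \frac{p}{-3} = 7 - p \left(- \frac{1}{3}\right) = 7 - - \frac{p}{3} = 7 + \frac{p}{3}$)
$H{\left(d \right)} = 10 + 5 d$ ($H{\left(d \right)} = - 5 \left(-2 - d\right) = 10 + 5 d$)
$O{\left(k,U \right)} = 3 + 9 U + k \sqrt{2 + U}$ ($O{\left(k,U \right)} = 3 + \left(\sqrt{2 + U} k + \left(7 + \frac{1}{3} \cdot 6\right) U\right) = 3 + \left(k \sqrt{2 + U} + \left(7 + 2\right) U\right) = 3 + \left(k \sqrt{2 + U} + 9 U\right) = 3 + \left(9 U + k \sqrt{2 + U}\right) = 3 + 9 U + k \sqrt{2 + U}$)
$O{\left(25,H{\left(4 \right)} \right)} \left(\left(-12\right) 11 - 1\right) = \left(3 + 9 \left(10 + 5 \cdot 4\right) + 25 \sqrt{2 + \left(10 + 5 \cdot 4\right)}\right) \left(\left(-12\right) 11 - 1\right) = \left(3 + 9 \left(10 + 20\right) + 25 \sqrt{2 + \left(10 + 20\right)}\right) \left(-132 - 1\right) = \left(3 + 9 \cdot 30 + 25 \sqrt{2 + 30}\right) \left(-133\right) = \left(3 + 270 + 25 \sqrt{32}\right) \left(-133\right) = \left(3 + 270 + 25 \cdot 4 \sqrt{2}\right) \left(-133\right) = \left(3 + 270 + 100 \sqrt{2}\right) \left(-133\right) = \left(273 + 100 \sqrt{2}\right) \left(-133\right) = -36309 - 13300 \sqrt{2}$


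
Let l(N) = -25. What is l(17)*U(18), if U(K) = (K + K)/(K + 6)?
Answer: -75/2 ≈ -37.500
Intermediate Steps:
U(K) = 2*K/(6 + K) (U(K) = (2*K)/(6 + K) = 2*K/(6 + K))
l(17)*U(18) = -50*18/(6 + 18) = -50*18/24 = -25*3/2 = -75/2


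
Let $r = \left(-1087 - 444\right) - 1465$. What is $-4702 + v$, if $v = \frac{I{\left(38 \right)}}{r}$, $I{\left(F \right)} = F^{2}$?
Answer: $- \frac{3522159}{749} \approx -4702.5$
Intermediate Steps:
$r = -2996$ ($r = -1531 - 1465 = -2996$)
$v = - \frac{361}{749}$ ($v = \frac{38^{2}}{-2996} = 1444 \left(- \frac{1}{2996}\right) = - \frac{361}{749} \approx -0.48198$)
$-4702 + v = -4702 - \frac{361}{749} = - \frac{3522159}{749}$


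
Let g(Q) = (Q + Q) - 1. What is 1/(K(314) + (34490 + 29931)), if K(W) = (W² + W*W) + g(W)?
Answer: 1/262240 ≈ 3.8133e-6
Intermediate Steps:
g(Q) = -1 + 2*Q (g(Q) = 2*Q - 1 = -1 + 2*Q)
K(W) = -1 + 2*W + 2*W² (K(W) = (W² + W*W) + (-1 + 2*W) = (W² + W²) + (-1 + 2*W) = 2*W² + (-1 + 2*W) = -1 + 2*W + 2*W²)
1/(K(314) + (34490 + 29931)) = 1/((-1 + 2*314 + 2*314²) + (34490 + 29931)) = 1/((-1 + 628 + 2*98596) + 64421) = 1/((-1 + 628 + 197192) + 64421) = 1/(197819 + 64421) = 1/262240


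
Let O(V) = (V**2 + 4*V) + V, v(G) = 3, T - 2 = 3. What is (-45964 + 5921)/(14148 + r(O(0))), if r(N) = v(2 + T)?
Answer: -40043/14151 ≈ -2.8297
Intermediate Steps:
T = 5 (T = 2 + 3 = 5)
O(V) = V**2 + 5*V
r(N) = 3
(-45964 + 5921)/(14148 + r(O(0))) = (-45964 + 5921)/(14148 + 3) = -40043/14151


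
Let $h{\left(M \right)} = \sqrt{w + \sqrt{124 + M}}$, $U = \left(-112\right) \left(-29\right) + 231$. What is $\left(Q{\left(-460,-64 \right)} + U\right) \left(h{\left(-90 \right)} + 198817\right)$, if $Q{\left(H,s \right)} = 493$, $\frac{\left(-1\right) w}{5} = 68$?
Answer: $789701124 + 3972 \sqrt{-340 + \sqrt{34}} \approx 7.897 \cdot 10^{8} + 72609.0 i$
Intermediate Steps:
$w = -340$ ($w = \left(-5\right) 68 = -340$)
$U = 3479$ ($U = 3248 + 231 = 3479$)
$h{\left(M \right)} = \sqrt{-340 + \sqrt{124 + M}}$
$\left(Q{\left(-460,-64 \right)} + U\right) \left(h{\left(-90 \right)} + 198817\right) = \left(493 + 3479\right) \left(\sqrt{-340 + \sqrt{124 - 90}} + 198817\right) = 3972 \left(\sqrt{-340 + \sqrt{34}} + 198817\right) = 3972 \left(198817 + \sqrt{-340 + \sqrt{34}}\right) = 789701124 + 3972 \sqrt{-340 + \sqrt{34}}$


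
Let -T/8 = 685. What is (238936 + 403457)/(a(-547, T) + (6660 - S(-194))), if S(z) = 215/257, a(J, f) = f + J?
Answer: 165095001/162466 ≈ 1016.2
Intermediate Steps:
T = -5480 (T = -8*685 = -5480)
a(J, f) = J + f
S(z) = 215/257 (S(z) = 215*(1/257) = 215/257)
(238936 + 403457)/(a(-547, T) + (6660 - S(-194))) = (238936 + 403457)/((-547 - 5480) + (6660 - 1*215/257)) = 642393/(-6027 + (6660 - 215/257)) = 642393/(-6027 + 1711405/257) = 642393/(162466/257) = 642393*(257/162466) = 165095001/162466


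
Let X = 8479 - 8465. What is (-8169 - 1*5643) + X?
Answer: -13798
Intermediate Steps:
X = 14
(-8169 - 1*5643) + X = (-8169 - 1*5643) + 14 = (-8169 - 5643) + 14 = -13812 + 14 = -13798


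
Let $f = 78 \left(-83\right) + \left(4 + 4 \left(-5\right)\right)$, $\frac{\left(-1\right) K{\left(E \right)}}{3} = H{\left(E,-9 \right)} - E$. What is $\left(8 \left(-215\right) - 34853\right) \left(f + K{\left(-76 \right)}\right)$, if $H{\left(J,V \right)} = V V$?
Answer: $254584653$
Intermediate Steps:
$H{\left(J,V \right)} = V^{2}$
$K{\left(E \right)} = -243 + 3 E$ ($K{\left(E \right)} = - 3 \left(\left(-9\right)^{2} - E\right) = - 3 \left(81 - E\right) = -243 + 3 E$)
$f = -6490$ ($f = -6474 + \left(4 - 20\right) = -6474 - 16 = -6490$)
$\left(8 \left(-215\right) - 34853\right) \left(f + K{\left(-76 \right)}\right) = \left(8 \left(-215\right) - 34853\right) \left(-6490 + \left(-243 + 3 \left(-76\right)\right)\right) = \left(-1720 - 34853\right) \left(-6490 - 471\right) = - 36573 \left(-6490 - 471\right) = \left(-36573\right) \left(-6961\right) = 254584653$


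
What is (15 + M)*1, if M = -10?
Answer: 5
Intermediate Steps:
(15 + M)*1 = (15 - 10)*1 = 5*1 = 5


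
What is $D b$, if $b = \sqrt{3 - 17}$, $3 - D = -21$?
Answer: $24 i \sqrt{14} \approx 89.8 i$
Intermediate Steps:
$D = 24$ ($D = 3 - -21 = 3 + 21 = 24$)
$b = i \sqrt{14}$ ($b = \sqrt{-14} = i \sqrt{14} \approx 3.7417 i$)
$D b = 24 i \sqrt{14}$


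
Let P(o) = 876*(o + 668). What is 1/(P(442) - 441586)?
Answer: 1/530774 ≈ 1.8840e-6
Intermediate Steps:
P(o) = 585168 + 876*o (P(o) = 876*(668 + o) = 585168 + 876*o)
1/(P(442) - 441586) = 1/((585168 + 876*442) - 441586) = 1/((585168 + 387192) - 441586) = 1/(972360 - 441586) = 1/530774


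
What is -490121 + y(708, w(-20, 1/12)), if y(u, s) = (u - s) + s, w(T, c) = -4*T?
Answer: -489413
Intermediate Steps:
y(u, s) = u
-490121 + y(708, w(-20, 1/12)) = -490121 + 708 = -489413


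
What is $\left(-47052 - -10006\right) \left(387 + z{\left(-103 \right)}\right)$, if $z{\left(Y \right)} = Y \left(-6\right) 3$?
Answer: $-83020086$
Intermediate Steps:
$z{\left(Y \right)} = - 18 Y$ ($z{\left(Y \right)} = - 6 Y 3 = - 18 Y$)
$\left(-47052 - -10006\right) \left(387 + z{\left(-103 \right)}\right) = \left(-47052 - -10006\right) \left(387 - -1854\right) = \left(-47052 + \left(-658 + 10664\right)\right) \left(387 + 1854\right) = \left(-47052 + 10006\right) 2241 = \left(-37046\right) 2241 = -83020086$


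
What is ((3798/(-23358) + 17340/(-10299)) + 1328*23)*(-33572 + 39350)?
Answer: 2358497409723846/13364669 ≈ 1.7647e+8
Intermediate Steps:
((3798/(-23358) + 17340/(-10299)) + 1328*23)*(-33572 + 39350) = ((3798*(-1/23358) + 17340*(-1/10299)) + 30544)*5778 = ((-633/3893 - 5780/3433) + 30544)*5778 = (-24674629/13364669 + 30544)*5778 = (408185775307/13364669)*5778 = 2358497409723846/13364669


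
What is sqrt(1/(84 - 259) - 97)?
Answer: 4*I*sqrt(7427)/35 ≈ 9.8492*I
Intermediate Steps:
sqrt(1/(84 - 259) - 97) = sqrt(1/(-175) - 97) = sqrt(-1/175 - 97) = sqrt(-16976/175) = 4*I*sqrt(7427)/35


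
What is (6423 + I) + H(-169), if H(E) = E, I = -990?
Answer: 5264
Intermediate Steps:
(6423 + I) + H(-169) = (6423 - 990) - 169 = 5433 - 169 = 5264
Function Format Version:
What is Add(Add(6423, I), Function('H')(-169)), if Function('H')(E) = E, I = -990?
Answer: 5264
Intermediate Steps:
Add(Add(6423, I), Function('H')(-169)) = Add(Add(6423, -990), -169) = Add(5433, -169) = 5264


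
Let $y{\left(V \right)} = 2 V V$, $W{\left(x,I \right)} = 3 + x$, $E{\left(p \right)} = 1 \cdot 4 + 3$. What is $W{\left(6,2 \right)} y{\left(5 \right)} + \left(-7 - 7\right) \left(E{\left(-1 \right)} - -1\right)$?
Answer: $338$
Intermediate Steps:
$E{\left(p \right)} = 7$ ($E{\left(p \right)} = 4 + 3 = 7$)
$y{\left(V \right)} = 2 V^{2}$
$W{\left(6,2 \right)} y{\left(5 \right)} + \left(-7 - 7\right) \left(E{\left(-1 \right)} - -1\right) = \left(3 + 6\right) 2 \cdot 5^{2} + \left(-7 - 7\right) \left(7 - -1\right) = 9 \cdot 2 \cdot 25 - 14 \left(7 + 1\right) = 9 \cdot 50 - 112 = 450 - 112 = 338$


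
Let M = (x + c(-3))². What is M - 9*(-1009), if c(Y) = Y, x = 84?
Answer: 15642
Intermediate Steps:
M = 6561 (M = (84 - 3)² = 81² = 6561)
M - 9*(-1009) = 6561 - 9*(-1009) = 6561 + 9081 = 15642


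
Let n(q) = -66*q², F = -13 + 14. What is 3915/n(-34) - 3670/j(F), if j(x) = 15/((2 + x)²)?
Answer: -56002569/25432 ≈ -2202.1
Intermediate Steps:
F = 1
j(x) = 15/(2 + x)²
3915/n(-34) - 3670/j(F) = 3915/((-66*(-34)²)) - 3670*(2 + 1)²/15 = 3915/((-66*1156)) - 3670/(15/3²) = 3915/(-76296) - 3670/(15*(⅑)) = 3915*(-1/76296) - 3670/5/3 = -1305/25432 - 3670*⅗ = -1305/25432 - 2202 = -56002569/25432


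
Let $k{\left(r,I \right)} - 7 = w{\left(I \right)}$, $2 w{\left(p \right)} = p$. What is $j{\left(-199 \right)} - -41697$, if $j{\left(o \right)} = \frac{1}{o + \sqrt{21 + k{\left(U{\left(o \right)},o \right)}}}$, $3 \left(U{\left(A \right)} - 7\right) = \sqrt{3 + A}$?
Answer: $\frac{3308448067}{79345} - \frac{i \sqrt{286}}{79345} \approx 41697.0 - 0.00021314 i$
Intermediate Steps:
$U{\left(A \right)} = 7 + \frac{\sqrt{3 + A}}{3}$
$w{\left(p \right)} = \frac{p}{2}$
$k{\left(r,I \right)} = 7 + \frac{I}{2}$
$j{\left(o \right)} = \frac{1}{o + \sqrt{28 + \frac{o}{2}}}$ ($j{\left(o \right)} = \frac{1}{o + \sqrt{21 + \left(7 + \frac{o}{2}\right)}} = \frac{1}{o + \sqrt{28 + \frac{o}{2}}}$)
$j{\left(-199 \right)} - -41697 = \frac{2}{2 \left(-199\right) + \sqrt{2} \sqrt{56 - 199}} - -41697 = \frac{2}{-398 + \sqrt{2} \sqrt{-143}} + 41697 = \frac{2}{-398 + \sqrt{2} i \sqrt{143}} + 41697 = \frac{2}{-398 + i \sqrt{286}} + 41697 = 41697 + \frac{2}{-398 + i \sqrt{286}}$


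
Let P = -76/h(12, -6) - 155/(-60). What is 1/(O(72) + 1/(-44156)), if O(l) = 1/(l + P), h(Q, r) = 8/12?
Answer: -20885788/530345 ≈ -39.382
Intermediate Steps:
h(Q, r) = 2/3 (h(Q, r) = 8*(1/12) = 2/3)
P = -1337/12 (P = -76/2/3 - 155/(-60) = -76*3/2 - 155*(-1/60) = -114 + 31/12 = -1337/12 ≈ -111.42)
O(l) = 1/(-1337/12 + l) (O(l) = 1/(l - 1337/12) = 1/(-1337/12 + l))
1/(O(72) + 1/(-44156)) = 1/(12/(-1337 + 12*72) + 1/(-44156)) = 1/(12/(-1337 + 864) - 1/44156) = 1/(12/(-473) - 1/44156) = 1/(12*(-1/473) - 1/44156) = 1/(-12/473 - 1/44156) = 1/(-530345/20885788) = -20885788/530345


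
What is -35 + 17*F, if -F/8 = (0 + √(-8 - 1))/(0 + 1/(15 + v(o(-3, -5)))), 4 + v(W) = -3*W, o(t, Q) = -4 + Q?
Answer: -35 - 15504*I ≈ -35.0 - 15504.0*I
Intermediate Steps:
v(W) = -4 - 3*W
F = -912*I (F = -8*(0 + √(-8 - 1))/(0 + 1/(15 + (-4 - 3*(-4 - 5)))) = -8*(0 + √(-9))/(0 + 1/(15 + (-4 - 3*(-9)))) = -8*(0 + 3*I)/(0 + 1/(15 + (-4 + 27))) = -8*3*I/(0 + 1/(15 + 23)) = -8*3*I/(0 + 1/38) = -8*3*I/1/38 = -8*3*I*38 = -912*I ≈ -912.0*I)
-35 + 17*F = -35 + 17*(-912*I) = -35 - 15504*I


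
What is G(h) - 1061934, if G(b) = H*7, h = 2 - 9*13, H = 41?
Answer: -1061647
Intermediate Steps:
h = -115 (h = 2 - 117 = -115)
G(b) = 287 (G(b) = 41*7 = 287)
G(h) - 1061934 = 287 - 1061934 = -1061647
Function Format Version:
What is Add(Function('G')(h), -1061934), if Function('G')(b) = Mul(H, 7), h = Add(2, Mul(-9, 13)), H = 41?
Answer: -1061647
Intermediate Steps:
h = -115 (h = Add(2, -117) = -115)
Function('G')(b) = 287 (Function('G')(b) = Mul(41, 7) = 287)
Add(Function('G')(h), -1061934) = Add(287, -1061934) = -1061647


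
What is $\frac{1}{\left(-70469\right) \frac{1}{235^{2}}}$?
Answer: $- \frac{55225}{70469} \approx -0.78368$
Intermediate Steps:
$\frac{1}{\left(-70469\right) \frac{1}{235^{2}}} = \frac{1}{\left(-70469\right) \frac{1}{55225}} = \frac{1}{- \frac{70469}{55225}} = - \frac{55225}{70469}$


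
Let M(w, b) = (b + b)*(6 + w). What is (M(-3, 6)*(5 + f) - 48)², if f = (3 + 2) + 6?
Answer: 278784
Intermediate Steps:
M(w, b) = 2*b*(6 + w) (M(w, b) = (2*b)*(6 + w) = 2*b*(6 + w))
f = 11 (f = 5 + 6 = 11)
(M(-3, 6)*(5 + f) - 48)² = ((2*6*(6 - 3))*(5 + 11) - 48)² = ((2*6*3)*16 - 48)² = (36*16 - 48)² = (576 - 48)² = 528² = 278784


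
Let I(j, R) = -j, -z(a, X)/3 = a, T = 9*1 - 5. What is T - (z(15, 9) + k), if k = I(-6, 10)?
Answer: 43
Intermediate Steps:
T = 4 (T = 9 - 5 = 4)
z(a, X) = -3*a
k = 6 (k = -1*(-6) = 6)
T - (z(15, 9) + k) = 4 - (-3*15 + 6) = 4 - (-45 + 6) = 4 - 1*(-39) = 4 + 39 = 43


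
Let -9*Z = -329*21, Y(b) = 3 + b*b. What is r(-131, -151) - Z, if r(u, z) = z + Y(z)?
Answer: 65656/3 ≈ 21885.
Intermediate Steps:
Y(b) = 3 + b²
r(u, z) = 3 + z + z² (r(u, z) = z + (3 + z²) = 3 + z + z²)
Z = 2303/3 (Z = -(-329)*21/9 = -⅑*(-6909) = 2303/3 ≈ 767.67)
r(-131, -151) - Z = (3 - 151 + (-151)²) - 1*2303/3 = (3 - 151 + 22801) - 2303/3 = 22653 - 2303/3 = 65656/3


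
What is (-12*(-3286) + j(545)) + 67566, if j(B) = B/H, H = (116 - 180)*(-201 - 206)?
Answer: 2787084449/26048 ≈ 1.0700e+5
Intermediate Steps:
H = 26048 (H = -64*(-407) = 26048)
j(B) = B/26048
(-12*(-3286) + j(545)) + 67566 = (-12*(-3286) + (1/26048)*545) + 67566 = (39432 + 545/26048) + 67566 = 1027125281/26048 + 67566 = 2787084449/26048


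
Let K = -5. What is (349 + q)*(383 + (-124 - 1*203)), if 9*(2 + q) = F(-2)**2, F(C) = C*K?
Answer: 180488/9 ≈ 20054.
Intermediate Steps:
F(C) = -5*C (F(C) = C*(-5) = -5*C)
q = 82/9 (q = -2 + (-5*(-2))**2/9 = -2 + (1/9)*10**2 = -2 + (1/9)*100 = -2 + 100/9 = 82/9 ≈ 9.1111)
(349 + q)*(383 + (-124 - 1*203)) = (349 + 82/9)*(383 + (-124 - 1*203)) = 3223*(383 + (-124 - 203))/9 = 3223*(383 - 327)/9 = (3223/9)*56 = 180488/9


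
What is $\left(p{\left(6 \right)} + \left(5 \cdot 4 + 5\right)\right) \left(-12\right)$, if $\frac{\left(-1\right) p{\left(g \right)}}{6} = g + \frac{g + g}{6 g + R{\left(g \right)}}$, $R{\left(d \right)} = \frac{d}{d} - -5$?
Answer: $\frac{1068}{7} \approx 152.57$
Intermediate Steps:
$R{\left(d \right)} = 6$ ($R{\left(d \right)} = 1 + 5 = 6$)
$p{\left(g \right)} = - 6 g - \frac{12 g}{6 + 6 g}$ ($p{\left(g \right)} = - 6 \left(g + \frac{g + g}{6 g + 6}\right) = - 6 \left(g + \frac{2 g}{6 + 6 g}\right) = - 6 g - \frac{12 g}{6 + 6 g}$)
$\left(p{\left(6 \right)} + \left(5 \cdot 4 + 5\right)\right) \left(-12\right) = \left(\left(-2\right) 6 \frac{1}{1 + 6} \left(4 + 3 \cdot 6\right) + \left(5 \cdot 4 + 5\right)\right) \left(-12\right) = \left(\left(-2\right) 6 \cdot \frac{1}{7} \left(4 + 18\right) + \left(20 + 5\right)\right) \left(-12\right) = \left(\left(-2\right) 6 \cdot \frac{1}{7} \cdot 22 + 25\right) \left(-12\right) = \left(- \frac{264}{7} + 25\right) \left(-12\right) = \left(- \frac{89}{7}\right) \left(-12\right) = \frac{1068}{7}$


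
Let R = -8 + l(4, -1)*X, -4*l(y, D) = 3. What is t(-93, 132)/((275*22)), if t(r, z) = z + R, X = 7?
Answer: 19/968 ≈ 0.019628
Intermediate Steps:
l(y, D) = -3/4 (l(y, D) = -1/4*3 = -3/4)
R = -53/4 (R = -8 - 3/4*7 = -8 - 21/4 = -53/4 ≈ -13.250)
t(r, z) = -53/4 + z (t(r, z) = z - 53/4 = -53/4 + z)
t(-93, 132)/((275*22)) = (-53/4 + 132)/((275*22)) = (475/4)/6050 = (475/4)*(1/6050) = 19/968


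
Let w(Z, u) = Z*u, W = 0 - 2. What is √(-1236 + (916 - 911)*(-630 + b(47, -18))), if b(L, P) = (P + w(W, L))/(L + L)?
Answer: I*√9701834/47 ≈ 66.272*I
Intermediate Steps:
W = -2
b(L, P) = (P - 2*L)/(2*L) (b(L, P) = (P - 2*L)/(L + L) = (P - 2*L)/((2*L)) = (P - 2*L)*(1/(2*L)) = (P - 2*L)/(2*L))
√(-1236 + (916 - 911)*(-630 + b(47, -18))) = √(-1236 + (916 - 911)*(-630 + ((½)*(-18) - 1*47)/47)) = √(-1236 + 5*(-630 + (-9 - 47)/47)) = √(-1236 + 5*(-630 + (1/47)*(-56))) = √(-1236 + 5*(-630 - 56/47)) = √(-1236 + 5*(-29666/47)) = √(-1236 - 148330/47) = √(-206422/47) = I*√9701834/47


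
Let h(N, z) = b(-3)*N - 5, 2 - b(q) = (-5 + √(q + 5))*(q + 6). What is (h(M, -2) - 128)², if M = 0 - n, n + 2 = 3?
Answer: 22518 - 900*√2 ≈ 21245.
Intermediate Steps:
n = 1 (n = -2 + 3 = 1)
b(q) = 2 - (-5 + √(5 + q))*(6 + q) (b(q) = 2 - (-5 + √(q + 5))*(q + 6) = 2 - (-5 + √(5 + q))*(6 + q))
M = -1 (M = 0 - 1*1 = 0 - 1 = -1)
h(N, z) = -5 + N*(17 - 3*√2) (h(N, z) = (32 - 6*√(5 - 3) + 5*(-3) - 1*(-3)*√(5 - 3))*N - 5 = (32 - 6*√2 - 15 - 1*(-3)*√2)*N - 5 = (32 - 6*√2 - 15 + 3*√2)*N - 5 = (17 - 3*√2)*N - 5 = N*(17 - 3*√2) - 5 = -5 + N*(17 - 3*√2))
(h(M, -2) - 128)² = ((-5 - (17 - 3*√2)) - 128)² = ((-5 + (-17 + 3*√2)) - 128)² = ((-22 + 3*√2) - 128)² = (-150 + 3*√2)²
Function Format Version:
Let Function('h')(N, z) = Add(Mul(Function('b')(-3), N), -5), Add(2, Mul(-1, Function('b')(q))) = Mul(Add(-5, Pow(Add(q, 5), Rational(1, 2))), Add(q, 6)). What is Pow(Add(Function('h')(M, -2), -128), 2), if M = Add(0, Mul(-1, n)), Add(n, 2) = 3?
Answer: Add(22518, Mul(-900, Pow(2, Rational(1, 2)))) ≈ 21245.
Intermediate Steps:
n = 1 (n = Add(-2, 3) = 1)
Function('b')(q) = Add(2, Mul(-1, Add(-5, Pow(Add(5, q), Rational(1, 2))), Add(6, q))) (Function('b')(q) = Add(2, Mul(-1, Mul(Add(-5, Pow(Add(q, 5), Rational(1, 2))), Add(q, 6)))) = Add(2, Mul(-1, Mul(Add(-5, Pow(Add(5, q), Rational(1, 2))), Add(6, q)))) = Add(2, Mul(-1, Add(-5, Pow(Add(5, q), Rational(1, 2))), Add(6, q))))
M = -1 (M = Add(0, Mul(-1, 1)) = Add(0, -1) = -1)
Function('h')(N, z) = Add(-5, Mul(N, Add(17, Mul(-3, Pow(2, Rational(1, 2)))))) (Function('h')(N, z) = Add(Mul(Add(32, Mul(-6, Pow(Add(5, -3), Rational(1, 2))), Mul(5, -3), Mul(-1, -3, Pow(Add(5, -3), Rational(1, 2)))), N), -5) = Add(Mul(Add(32, Mul(-6, Pow(2, Rational(1, 2))), -15, Mul(-1, -3, Pow(2, Rational(1, 2)))), N), -5) = Add(Mul(Add(32, Mul(-6, Pow(2, Rational(1, 2))), -15, Mul(3, Pow(2, Rational(1, 2)))), N), -5) = Add(Mul(Add(17, Mul(-3, Pow(2, Rational(1, 2)))), N), -5) = Add(Mul(N, Add(17, Mul(-3, Pow(2, Rational(1, 2))))), -5) = Add(-5, Mul(N, Add(17, Mul(-3, Pow(2, Rational(1, 2)))))))
Pow(Add(Function('h')(M, -2), -128), 2) = Pow(Add(Add(-5, Mul(-1, Add(17, Mul(-3, Pow(2, Rational(1, 2)))))), -128), 2) = Pow(Add(Add(-5, Add(-17, Mul(3, Pow(2, Rational(1, 2))))), -128), 2) = Pow(Add(Add(-22, Mul(3, Pow(2, Rational(1, 2)))), -128), 2) = Pow(Add(-150, Mul(3, Pow(2, Rational(1, 2)))), 2)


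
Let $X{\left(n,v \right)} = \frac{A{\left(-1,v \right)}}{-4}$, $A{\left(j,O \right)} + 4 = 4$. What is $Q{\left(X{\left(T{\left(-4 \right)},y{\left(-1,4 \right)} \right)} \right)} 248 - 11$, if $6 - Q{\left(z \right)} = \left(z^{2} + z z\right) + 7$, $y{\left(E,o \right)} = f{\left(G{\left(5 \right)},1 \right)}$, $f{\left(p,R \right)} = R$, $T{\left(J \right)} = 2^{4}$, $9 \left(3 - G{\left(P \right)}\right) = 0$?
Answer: $-259$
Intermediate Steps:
$G{\left(P \right)} = 3$ ($G{\left(P \right)} = 3 - 0 = 3 + 0 = 3$)
$T{\left(J \right)} = 16$
$A{\left(j,O \right)} = 0$ ($A{\left(j,O \right)} = -4 + 4 = 0$)
$y{\left(E,o \right)} = 1$
$X{\left(n,v \right)} = 0$ ($X{\left(n,v \right)} = \frac{0}{-4} = 0 \left(- \frac{1}{4}\right) = 0$)
$Q{\left(z \right)} = -1 - 2 z^{2}$ ($Q{\left(z \right)} = 6 - \left(\left(z^{2} + z z\right) + 7\right) = 6 - \left(\left(z^{2} + z^{2}\right) + 7\right) = 6 - \left(2 z^{2} + 7\right) = 6 - \left(7 + 2 z^{2}\right) = -1 - 2 z^{2}$)
$Q{\left(X{\left(T{\left(-4 \right)},y{\left(-1,4 \right)} \right)} \right)} 248 - 11 = \left(-1 - 2 \cdot 0^{2}\right) 248 - 11 = \left(-1 - 0\right) 248 - 11 = \left(-1 + 0\right) 248 - 11 = \left(-1\right) 248 - 11 = -248 - 11 = -259$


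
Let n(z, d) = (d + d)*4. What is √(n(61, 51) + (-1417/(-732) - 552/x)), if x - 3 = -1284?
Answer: √2693583039/2562 ≈ 20.258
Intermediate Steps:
x = -1281 (x = 3 - 1284 = -1281)
n(z, d) = 8*d (n(z, d) = (2*d)*4 = 8*d)
√(n(61, 51) + (-1417/(-732) - 552/x)) = √(8*51 + (-1417/(-732) - 552/(-1281))) = √(408 + (-1417*(-1/732) - 552*(-1/1281))) = √(408 + (1417/732 + 184/427)) = √(408 + 12127/5124) = √(2102719/5124) = √2693583039/2562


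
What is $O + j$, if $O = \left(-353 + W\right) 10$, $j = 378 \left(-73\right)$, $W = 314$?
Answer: $-27984$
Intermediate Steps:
$j = -27594$
$O = -390$ ($O = \left(-353 + 314\right) 10 = \left(-39\right) 10 = -390$)
$O + j = -390 - 27594 = -27984$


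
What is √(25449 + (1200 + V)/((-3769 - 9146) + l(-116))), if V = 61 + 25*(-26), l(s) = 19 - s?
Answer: √115459351195/2130 ≈ 159.53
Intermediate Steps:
V = -589 (V = 61 - 650 = -589)
√(25449 + (1200 + V)/((-3769 - 9146) + l(-116))) = √(25449 + (1200 - 589)/((-3769 - 9146) + (19 - 1*(-116)))) = √(25449 + 611/(-12915 + (19 + 116))) = √(25449 + 611/(-12915 + 135)) = √(25449 + 611/(-12780)) = √(25449 + 611*(-1/12780)) = √(25449 - 611/12780) = √(325237609/12780) = √115459351195/2130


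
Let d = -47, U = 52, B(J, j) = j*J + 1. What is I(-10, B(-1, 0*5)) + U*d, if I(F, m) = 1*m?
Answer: -2443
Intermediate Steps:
B(J, j) = 1 + J*j (B(J, j) = J*j + 1 = 1 + J*j)
I(F, m) = m
I(-10, B(-1, 0*5)) + U*d = (1 - 0*5) + 52*(-47) = (1 - 1*0) - 2444 = (1 + 0) - 2444 = 1 - 2444 = -2443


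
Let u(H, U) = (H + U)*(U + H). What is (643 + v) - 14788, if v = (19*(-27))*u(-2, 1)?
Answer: -14658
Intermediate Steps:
u(H, U) = (H + U)**2 (u(H, U) = (H + U)*(H + U) = (H + U)**2)
v = -513 (v = (19*(-27))*(-2 + 1)**2 = -513*(-1)**2 = -513*1 = -513)
(643 + v) - 14788 = (643 - 513) - 14788 = 130 - 14788 = -14658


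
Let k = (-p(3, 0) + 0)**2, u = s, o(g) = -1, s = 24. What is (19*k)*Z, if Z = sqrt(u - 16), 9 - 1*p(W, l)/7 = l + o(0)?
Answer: 186200*sqrt(2) ≈ 2.6333e+5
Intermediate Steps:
u = 24
p(W, l) = 70 - 7*l (p(W, l) = 63 - 7*(l - 1) = 63 - 7*(-1 + l) = 63 + (7 - 7*l) = 70 - 7*l)
Z = 2*sqrt(2) (Z = sqrt(24 - 16) = sqrt(8) = 2*sqrt(2) ≈ 2.8284)
k = 4900 (k = (-(70 - 7*0) + 0)**2 = (-(70 + 0) + 0)**2 = (-1*70 + 0)**2 = (-70 + 0)**2 = (-70)**2 = 4900)
(19*k)*Z = (19*4900)*(2*sqrt(2)) = 93100*(2*sqrt(2)) = 186200*sqrt(2)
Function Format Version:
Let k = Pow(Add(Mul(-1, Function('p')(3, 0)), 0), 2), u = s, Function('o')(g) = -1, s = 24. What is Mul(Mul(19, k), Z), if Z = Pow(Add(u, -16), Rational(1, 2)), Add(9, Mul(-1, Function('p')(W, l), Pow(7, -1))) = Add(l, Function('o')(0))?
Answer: Mul(186200, Pow(2, Rational(1, 2))) ≈ 2.6333e+5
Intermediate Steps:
u = 24
Function('p')(W, l) = Add(70, Mul(-7, l)) (Function('p')(W, l) = Add(63, Mul(-7, Add(l, -1))) = Add(63, Mul(-7, Add(-1, l))) = Add(63, Add(7, Mul(-7, l))) = Add(70, Mul(-7, l)))
Z = Mul(2, Pow(2, Rational(1, 2))) (Z = Pow(Add(24, -16), Rational(1, 2)) = Pow(8, Rational(1, 2)) = Mul(2, Pow(2, Rational(1, 2))) ≈ 2.8284)
k = 4900 (k = Pow(Add(Mul(-1, Add(70, Mul(-7, 0))), 0), 2) = Pow(Add(Mul(-1, Add(70, 0)), 0), 2) = Pow(Add(Mul(-1, 70), 0), 2) = Pow(Add(-70, 0), 2) = Pow(-70, 2) = 4900)
Mul(Mul(19, k), Z) = Mul(Mul(19, 4900), Mul(2, Pow(2, Rational(1, 2)))) = Mul(93100, Mul(2, Pow(2, Rational(1, 2)))) = Mul(186200, Pow(2, Rational(1, 2)))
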